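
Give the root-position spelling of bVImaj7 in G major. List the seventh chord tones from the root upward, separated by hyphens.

bVImaj7 is built on the lowered scale degree 6. In G major degree 6 is E; lowered it becomes Eb. Building the major-seventh chord from the parallel minor on Eb: Eb–G–Bb–D.

Eb-G-Bb-D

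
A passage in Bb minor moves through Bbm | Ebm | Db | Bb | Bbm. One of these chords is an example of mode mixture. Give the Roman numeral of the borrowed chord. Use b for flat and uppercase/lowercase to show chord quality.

Bb minor has the diatonic set Bbm, Cdim, Db, Ebm, F, Gb, Ab (with V from harmonic minor). Bbm, Ebm and Db all belong to that set. Bb (Bb–D–F) is not: scale degree 1 in Bb minor carries Bbm (i). In Bb major the chord on that degree is Bb, so here it functions as I, borrowed from the parallel major.

I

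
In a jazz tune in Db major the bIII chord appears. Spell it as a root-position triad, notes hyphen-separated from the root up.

Fb-Ab-Cb

Scale degree 3 in Db major is F. bIII uses the lowered form, Fb, taken from Db minor. Building the major chord from the parallel minor on Fb: Fb–Ab–Cb.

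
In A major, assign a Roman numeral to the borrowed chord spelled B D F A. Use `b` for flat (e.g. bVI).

B is scale degree 2 in A major. Diatonically A major has Bm (ii) on that degree; B–D–F–A is instead the half-diminished-seventh chord native to A minor, so it takes the label iiø7.

iiø7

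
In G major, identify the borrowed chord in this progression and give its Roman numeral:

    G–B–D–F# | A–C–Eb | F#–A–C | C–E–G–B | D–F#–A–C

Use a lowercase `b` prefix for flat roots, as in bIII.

G major has the diatonic set G, Am, Bm, C, D, Em, F#dim. G–B–D–F# = Gmaj7, F#–A–C = F#dim, C–E–G–B = Cmaj7 and D–F#–A–C = D7 are all diatonic. But A–C–Eb is foreign: the diatonic ii on degree 2 is Am, whereas Adim comes from G minor. It is labeled ii°.

ii°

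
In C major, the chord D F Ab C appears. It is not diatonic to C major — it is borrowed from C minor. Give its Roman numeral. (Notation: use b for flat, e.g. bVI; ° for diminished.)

iiø7

The root D is the diatonic 2nd degree of C major; the borrowing shows in the chord quality. Diatonically C major has Dm (ii) on that degree; D–F–Ab–C is instead the half-diminished-seventh chord native to C minor, so it takes the label iiø7.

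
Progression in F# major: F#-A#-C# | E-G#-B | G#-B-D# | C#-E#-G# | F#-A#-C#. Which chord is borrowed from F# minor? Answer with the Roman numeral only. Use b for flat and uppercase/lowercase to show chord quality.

bVII

In F# major the diatonic chords are F#, G#m, A#m, B, C#, D#m, E#dim. Of the given chords, F#–A#–C# = F#, G#–B–D# = G#m and C#–E#–G# = C# are diatonic. E–G#–B doesn't fit — on degree 7 F# major would have E#dim (vii°). E is the degree-7 chord of F# minor, so it is the borrowed bVII.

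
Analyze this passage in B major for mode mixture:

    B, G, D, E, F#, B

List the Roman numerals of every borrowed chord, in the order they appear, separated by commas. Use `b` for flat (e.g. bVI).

B major has the diatonic set B, C#m, D#m, E, F#, G#m, A#dim. B, E and F# are all diatonic. G (G–B–D) is not: scale degree 6 in B major carries G#m (vi). In B minor the chord on that degree is G, so here it functions as bVI, borrowed from the parallel minor. D (D–F#–A) doesn't fit — on degree 3 B major would have D#m (iii). D is the degree-3 chord of B minor, so it is the borrowed bIII.

bVI, bIII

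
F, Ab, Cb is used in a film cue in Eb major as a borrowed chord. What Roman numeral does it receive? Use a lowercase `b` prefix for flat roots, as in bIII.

ii°

F is scale degree 2 in Eb major. Diatonically Eb major has Fm (ii) on that degree; F–Ab–Cb is instead the diminished chord native to Eb minor, so it takes the label ii°.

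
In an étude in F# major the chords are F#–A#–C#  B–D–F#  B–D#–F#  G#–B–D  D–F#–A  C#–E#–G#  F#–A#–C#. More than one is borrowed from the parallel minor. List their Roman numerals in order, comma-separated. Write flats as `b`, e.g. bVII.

iv, ii°, bVI

In F# major the diatonic chords are F#, G#m, A#m, B, C#, D#m, E#dim. F#–A#–C# = F#, B–D#–F# = B and C#–E#–G# = C# are all diatonic. But B–D–F# is foreign: the diatonic IV on degree 4 is B, whereas Bm comes from F# minor. It is labeled iv. G#–B–D doesn't fit — on degree 2 F# major would have G#m (ii). G#dim is the degree-2 chord of F# minor, so it is the borrowed ii°. D–F#–A is not: scale degree 6 in F# major carries D#m (vi). In F# minor the chord on that degree is D, so here it functions as bVI, borrowed from the parallel minor.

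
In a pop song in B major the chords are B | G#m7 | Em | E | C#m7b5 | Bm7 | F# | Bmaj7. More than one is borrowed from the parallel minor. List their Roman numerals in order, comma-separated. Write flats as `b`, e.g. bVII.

B major has the diatonic set B, C#m, D#m, E, F#, G#m, A#dim. B, G#m7, E, F# and Bmaj7 all belong to that set. Em (E–G–B) doesn't fit — on degree 4 B major would have E (IV). Em is the degree-4 chord of B minor, so it is the borrowed iv. C#m7b5 (C#–E–G–B) is not: scale degree 2 in B major carries C#m (ii). In B minor the chord on that degree is C#m7b5, so here it functions as iiø7, borrowed from the parallel minor. But Bm7 (B–D–F#–A) is foreign: the diatonic I on degree 1 is B, whereas Bm7 comes from B minor. It is labeled i7.

iv, iiø7, i7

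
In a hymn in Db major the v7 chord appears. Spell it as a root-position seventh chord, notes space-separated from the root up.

The root, Ab, is scale degree 5 — the same note in Db major and Db minor; only the chord quality changes. Stacking thirds in Db minor on Ab gives Ab–Cb–Eb–Gb.

Ab Cb Eb Gb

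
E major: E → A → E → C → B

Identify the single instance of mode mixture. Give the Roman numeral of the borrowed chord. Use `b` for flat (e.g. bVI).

bVI

E major has the diatonic set E, F#m, G#m, A, B, C#m, D#dim. E, A and B are all diatonic. But C (C–E–G) is foreign: the diatonic vi on degree 6 is C#m, whereas C comes from E minor. It is labeled bVI.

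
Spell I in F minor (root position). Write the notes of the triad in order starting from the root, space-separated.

I is built on scale degree 1, which is F in both F minor and its parallel. Building the major chord from the parallel major on F: F–A–C.

F A C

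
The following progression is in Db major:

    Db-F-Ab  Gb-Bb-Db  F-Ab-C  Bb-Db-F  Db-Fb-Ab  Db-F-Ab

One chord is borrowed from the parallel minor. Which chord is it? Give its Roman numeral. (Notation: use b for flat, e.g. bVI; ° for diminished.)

In Db major the diatonic chords are Db, Ebm, Fm, Gb, Ab, Bbm, Cdim. Db–F–Ab = Db, Gb–Bb–Db = Gb, F–Ab–C = Fm and Bb–Db–F = Bbm all belong to that set. But Db–Fb–Ab is foreign: the diatonic I on degree 1 is Db, whereas Dbm comes from Db minor. It is labeled i.

i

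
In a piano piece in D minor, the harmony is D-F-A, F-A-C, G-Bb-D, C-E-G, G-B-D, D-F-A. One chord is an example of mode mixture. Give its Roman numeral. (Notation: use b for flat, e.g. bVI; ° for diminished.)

The diatonic triads in D minor (with V from harmonic minor) are Dm, Edim, F, Gm, A, Bb, C. Of the given chords, D–F–A = Dm, F–A–C = F, G–Bb–D = Gm and C–E–G = C are diatonic. G–B–D is not: scale degree 4 in D minor carries Gm (iv). In D major the chord on that degree is G, so here it functions as IV, borrowed from the parallel major.

IV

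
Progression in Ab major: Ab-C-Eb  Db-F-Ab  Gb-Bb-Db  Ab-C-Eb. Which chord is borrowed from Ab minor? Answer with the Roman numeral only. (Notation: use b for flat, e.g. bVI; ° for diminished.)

Ab major has the diatonic set Ab, Bbm, Cm, Db, Eb, Fm, Gdim. Ab–C–Eb = Ab and Db–F–Ab = Db both belong to that set. But Gb–Bb–Db is foreign: the diatonic vii° on degree 7 is Gdim, whereas Gb comes from Ab minor. It is labeled bVII.

bVII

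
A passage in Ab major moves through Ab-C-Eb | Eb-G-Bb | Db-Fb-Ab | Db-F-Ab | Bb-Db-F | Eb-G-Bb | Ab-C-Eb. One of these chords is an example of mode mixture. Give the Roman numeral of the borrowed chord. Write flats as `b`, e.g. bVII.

In Ab major the diatonic chords are Ab, Bbm, Cm, Db, Eb, Fm, Gdim. Of the given chords, Ab–C–Eb = Ab, Eb–G–Bb = Eb, Db–F–Ab = Db and Bb–Db–F = Bbm are diatonic. Db–Fb–Ab is not: scale degree 4 in Ab major carries Db (IV). In Ab minor the chord on that degree is Dbm, so here it functions as iv, borrowed from the parallel minor.

iv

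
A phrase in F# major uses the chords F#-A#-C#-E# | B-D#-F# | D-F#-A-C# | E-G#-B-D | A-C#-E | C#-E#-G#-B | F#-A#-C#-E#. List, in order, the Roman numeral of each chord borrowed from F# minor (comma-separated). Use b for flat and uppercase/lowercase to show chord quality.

The diatonic triads in F# major are F#, G#m, A#m, B, C#, D#m, E#dim. Of the given chords, F#–A#–C#–E# = F#maj7, B–D#–F# = B and C#–E#–G#–B = C#7 are diatonic. D–F#–A–C# doesn't fit — on degree 6 F# major would have D#m (vi). Dmaj7 is the degree-6 chord of F# minor, so it is the borrowed bVImaj7. E–G#–B–D doesn't fit — on degree 7 F# major would have E#dim (vii°). E7 is the degree-7 chord of F# minor, so it is the borrowed bVII7. But A–C#–E is foreign: the diatonic iii on degree 3 is A#m, whereas A comes from F# minor. It is labeled bIII.

bVImaj7, bVII7, bIII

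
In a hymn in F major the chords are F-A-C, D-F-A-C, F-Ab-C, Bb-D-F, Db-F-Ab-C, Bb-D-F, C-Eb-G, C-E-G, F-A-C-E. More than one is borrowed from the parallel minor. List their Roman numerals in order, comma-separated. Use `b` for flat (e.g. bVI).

In F major the diatonic chords are F, Gm, Am, Bb, C, Dm, Edim. Of the given chords, F–A–C = F, D–F–A–C = Dm7, Bb–D–F = Bb, C–E–G = C and F–A–C–E = Fmaj7 are diatonic. But F–Ab–C is foreign: the diatonic I on degree 1 is F, whereas Fm comes from F minor. It is labeled i. Db–F–Ab–C doesn't fit — on degree 6 F major would have Dm (vi). Dbmaj7 is the degree-6 chord of F minor, so it is the borrowed bVImaj7. C–Eb–G doesn't fit — on degree 5 F major would have C (V). Cm is the degree-5 chord of F minor, so it is the borrowed v.

i, bVImaj7, v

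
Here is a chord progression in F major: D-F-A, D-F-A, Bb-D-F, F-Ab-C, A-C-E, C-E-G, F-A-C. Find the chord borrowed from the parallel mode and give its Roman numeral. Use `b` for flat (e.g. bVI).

The diatonic triads in F major are F, Gm, Am, Bb, C, Dm, Edim. Of the given chords, D–F–A = Dm, Bb–D–F = Bb, A–C–E = Am, C–E–G = C and F–A–C = F are diatonic. F–Ab–C is not: scale degree 1 in F major carries F (I). In F minor the chord on that degree is Fm, so here it functions as i, borrowed from the parallel minor.

i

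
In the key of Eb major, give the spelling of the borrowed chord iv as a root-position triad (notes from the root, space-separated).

Ab Cb Eb

The root, Ab, is scale degree 4 — the same note in Eb major and Eb minor; only the chord quality changes. In Eb minor the chord on Ab is Ab–Cb–Eb.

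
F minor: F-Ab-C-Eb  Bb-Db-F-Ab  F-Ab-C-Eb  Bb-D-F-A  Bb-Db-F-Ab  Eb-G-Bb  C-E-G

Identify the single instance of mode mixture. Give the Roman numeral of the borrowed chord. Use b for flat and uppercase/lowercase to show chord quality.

IVmaj7

In F minor (with V from harmonic minor) the diatonic chords are Fm, Gdim, Ab, Bbm, C, Db, Eb. F–Ab–C–Eb = Fm7, Bb–Db–F–Ab = Bbm7, Eb–G–Bb = Eb and C–E–G = C all belong to that set. Bb–D–F–A is not: scale degree 4 in F minor carries Bbm (iv). In F major the chord on that degree is Bbmaj7, so here it functions as IVmaj7, borrowed from the parallel major.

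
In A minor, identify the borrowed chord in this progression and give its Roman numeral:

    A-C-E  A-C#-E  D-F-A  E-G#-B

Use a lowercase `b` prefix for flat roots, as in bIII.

In A minor (with V from harmonic minor) the diatonic chords are Am, Bdim, C, Dm, E, F, G. Of the given chords, A–C–E = Am, D–F–A = Dm and E–G#–B = E are diatonic. A–C#–E is not: scale degree 1 in A minor carries Am (i). In A major the chord on that degree is A, so here it functions as I, borrowed from the parallel major.

I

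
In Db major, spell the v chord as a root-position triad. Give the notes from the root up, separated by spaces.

v is built on scale degree 5, which is Ab in both Db major and its parallel. In Db minor the chord on Ab is Ab–Cb–Eb.

Ab Cb Eb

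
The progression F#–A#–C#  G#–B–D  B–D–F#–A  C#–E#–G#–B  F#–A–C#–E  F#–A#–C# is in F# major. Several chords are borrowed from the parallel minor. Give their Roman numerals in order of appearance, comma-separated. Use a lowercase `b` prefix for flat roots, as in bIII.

ii°, iv7, i7

In F# major the diatonic chords are F#, G#m, A#m, B, C#, D#m, E#dim. Of the given chords, F#–A#–C# = F# and C#–E#–G#–B = C#7 are diatonic. G#–B–D is not: scale degree 2 in F# major carries G#m (ii). In F# minor the chord on that degree is G#dim, so here it functions as ii°, borrowed from the parallel minor. B–D–F#–A doesn't fit — on degree 4 F# major would have B (IV). Bm7 is the degree-4 chord of F# minor, so it is the borrowed iv7. But F#–A–C#–E is foreign: the diatonic I on degree 1 is F#, whereas F#m7 comes from F# minor. It is labeled i7.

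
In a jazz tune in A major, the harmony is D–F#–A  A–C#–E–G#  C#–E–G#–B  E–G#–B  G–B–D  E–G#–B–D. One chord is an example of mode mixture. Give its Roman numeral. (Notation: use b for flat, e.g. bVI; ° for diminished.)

bVII

In A major the diatonic chords are A, Bm, C#m, D, E, F#m, G#dim. D–F#–A = D, A–C#–E–G# = Amaj7, C#–E–G#–B = C#m7, E–G#–B = E and E–G#–B–D = E7 all belong to that set. But G–B–D is foreign: the diatonic vii° on degree 7 is G#dim, whereas G comes from A minor. It is labeled bVII.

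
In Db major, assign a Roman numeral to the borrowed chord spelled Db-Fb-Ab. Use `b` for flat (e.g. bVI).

i

The root Db is the diatonic 1st degree of Db major; the borrowing shows in the chord quality. The diatonic chord on degree 1 would be Db (I), but Db–Fb–Ab is the minor chord from Db minor. As a borrowed chord it is labeled i.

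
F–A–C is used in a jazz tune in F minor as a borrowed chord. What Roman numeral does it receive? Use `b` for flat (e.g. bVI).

The root F is the diatonic 1st degree of F minor; the borrowing shows in the chord quality. The diatonic chord on degree 1 would be Fm (i), but F–A–C is the major chord from F major. As a borrowed chord it is labeled I.

I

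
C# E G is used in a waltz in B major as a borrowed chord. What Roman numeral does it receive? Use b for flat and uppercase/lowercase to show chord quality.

C# is scale degree 2 in B major. C#–E–G is a diminished chord — the form found in B minor, not the diatonic ii (C#m). Borrowed into B major it is written ii°.

ii°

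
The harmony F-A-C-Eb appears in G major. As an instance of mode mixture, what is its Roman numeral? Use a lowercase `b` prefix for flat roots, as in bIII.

F is the lowered form of scale degree 7 in G major (the diatonic degree 7 is F#). The diatonic chord on degree 7 would be F#dim (vii°), but F–A–C–Eb is the dominant-seventh chord from G minor. As a borrowed chord it is labeled bVII7.

bVII7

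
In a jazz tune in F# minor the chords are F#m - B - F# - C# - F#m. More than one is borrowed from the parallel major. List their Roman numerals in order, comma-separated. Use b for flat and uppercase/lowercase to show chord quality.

IV, I

The diatonic triads in F# minor (with V from harmonic minor) are F#m, G#dim, A, Bm, C#, D, E. F#m and C# both belong to that set. B (B–D#–F#) is not: scale degree 4 in F# minor carries Bm (iv). In F# major the chord on that degree is B, so here it functions as IV, borrowed from the parallel major. F# (F#–A#–C#) doesn't fit — on degree 1 F# minor would have F#m (i). F# is the degree-1 chord of F# major, so it is the borrowed I.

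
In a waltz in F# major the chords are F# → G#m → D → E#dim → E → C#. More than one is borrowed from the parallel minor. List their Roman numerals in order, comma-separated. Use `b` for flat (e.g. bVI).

In F# major the diatonic chords are F#, G#m, A#m, B, C#, D#m, E#dim. Of the given chords, F#, G#m, E#dim and C# are diatonic. But D (D–F#–A) is foreign: the diatonic vi on degree 6 is D#m, whereas D comes from F# minor. It is labeled bVI. But E (E–G#–B) is foreign: the diatonic vii° on degree 7 is E#dim, whereas E comes from F# minor. It is labeled bVII.

bVI, bVII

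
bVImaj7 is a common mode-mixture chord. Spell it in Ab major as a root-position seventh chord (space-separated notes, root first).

Scale degree 6 in Ab major is F. bVImaj7 uses the lowered form, Fb, taken from Ab minor. Stacking thirds in Ab minor on Fb gives Fb–Ab–Cb–Eb.

Fb Ab Cb Eb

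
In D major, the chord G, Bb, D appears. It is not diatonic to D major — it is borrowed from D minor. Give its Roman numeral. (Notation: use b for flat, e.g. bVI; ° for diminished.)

iv

The root G is the diatonic 4th degree of D major; the borrowing shows in the chord quality. Diatonically D major has G (IV) on that degree; G–Bb–D is instead the minor chord native to D minor, so it takes the label iv.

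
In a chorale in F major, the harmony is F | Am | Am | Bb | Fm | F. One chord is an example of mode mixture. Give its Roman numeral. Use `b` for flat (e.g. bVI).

i

F major has the diatonic set F, Gm, Am, Bb, C, Dm, Edim. F, Am and Bb all belong to that set. But Fm (F–Ab–C) is foreign: the diatonic I on degree 1 is F, whereas Fm comes from F minor. It is labeled i.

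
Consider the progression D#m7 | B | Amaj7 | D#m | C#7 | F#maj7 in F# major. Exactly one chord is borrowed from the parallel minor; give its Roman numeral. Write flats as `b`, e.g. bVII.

F# major has the diatonic set F#, G#m, A#m, B, C#, D#m, E#dim. Of the given chords, D#m7, B, D#m, C#7 and F#maj7 are diatonic. Amaj7 (A–C#–E–G#) doesn't fit — on degree 3 F# major would have A#m (iii). Amaj7 is the degree-3 chord of F# minor, so it is the borrowed bIIImaj7.

bIIImaj7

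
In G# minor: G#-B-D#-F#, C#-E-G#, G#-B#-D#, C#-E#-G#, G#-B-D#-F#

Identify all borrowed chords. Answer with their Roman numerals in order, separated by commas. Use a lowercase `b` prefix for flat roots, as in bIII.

G# minor has the diatonic set G#m, A#dim, B, C#m, D#, E, F# (with V from harmonic minor). G#–B–D#–F# = G#m7 and C#–E–G# = C#m both belong to that set. G#–B#–D# is not: scale degree 1 in G# minor carries G#m (i). In G# major the chord on that degree is G#, so here it functions as I, borrowed from the parallel major. But C#–E#–G# is foreign: the diatonic iv on degree 4 is C#m, whereas C# comes from G# major. It is labeled IV.

I, IV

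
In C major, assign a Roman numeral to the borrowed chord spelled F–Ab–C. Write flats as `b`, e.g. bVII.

The root F is the diatonic 4th degree of C major; the borrowing shows in the chord quality. The diatonic chord on degree 4 would be F (IV), but F–Ab–C is the minor chord from C minor. As a borrowed chord it is labeled iv.

iv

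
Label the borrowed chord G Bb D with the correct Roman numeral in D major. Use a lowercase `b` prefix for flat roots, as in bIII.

G is scale degree 4 in D major. G–Bb–D is a minor chord — the form found in D minor, not the diatonic IV (G). Borrowed into D major it is written iv.

iv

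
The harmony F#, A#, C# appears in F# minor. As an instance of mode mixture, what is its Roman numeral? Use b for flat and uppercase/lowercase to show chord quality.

I

The root F# is the diatonic 1st degree of F# minor; the borrowing shows in the chord quality. F#–A#–C# is a major chord — the form found in F# major, not the diatonic i (F#m). Borrowed into F# minor it is written I.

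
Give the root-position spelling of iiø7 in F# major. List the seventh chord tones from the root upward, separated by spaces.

G# B D F#

The root, G#, is scale degree 2 — the same note in F# major and F# minor; only the chord quality changes. In F# minor the chord on G# is G#–B–D–F#.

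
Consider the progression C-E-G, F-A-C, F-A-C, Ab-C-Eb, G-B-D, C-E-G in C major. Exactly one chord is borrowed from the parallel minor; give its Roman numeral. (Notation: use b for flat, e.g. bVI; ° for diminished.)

C major has the diatonic set C, Dm, Em, F, G, Am, Bdim. C–E–G = C, F–A–C = F and G–B–D = G all belong to that set. Ab–C–Eb doesn't fit — on degree 6 C major would have Am (vi). Ab is the degree-6 chord of C minor, so it is the borrowed bVI.

bVI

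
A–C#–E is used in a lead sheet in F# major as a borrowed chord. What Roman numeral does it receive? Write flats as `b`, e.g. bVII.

bIII

In F# major scale degree 3 is A#; A is its lowered form, from F# minor. The diatonic chord on degree 3 would be A#m (iii), but A–C#–E is the major chord from F# minor. As a borrowed chord it is labeled bIII.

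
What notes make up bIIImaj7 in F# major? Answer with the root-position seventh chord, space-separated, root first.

Scale degree 3 in F# major is A#. bIIImaj7 uses the lowered form, A, taken from F# minor. Stacking thirds in F# minor on A gives A–C#–E–G#.

A C# E G#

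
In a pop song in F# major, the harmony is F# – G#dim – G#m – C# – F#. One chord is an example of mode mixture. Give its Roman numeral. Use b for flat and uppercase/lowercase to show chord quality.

F# major has the diatonic set F#, G#m, A#m, B, C#, D#m, E#dim. F#, G#m and C# are all diatonic. G#dim (G#–B–D) is not: scale degree 2 in F# major carries G#m (ii). In F# minor the chord on that degree is G#dim, so here it functions as ii°, borrowed from the parallel minor.

ii°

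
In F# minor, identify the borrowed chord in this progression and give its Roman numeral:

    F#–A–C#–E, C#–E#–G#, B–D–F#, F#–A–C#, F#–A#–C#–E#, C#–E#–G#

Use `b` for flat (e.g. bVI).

Imaj7

F# minor has the diatonic set F#m, G#dim, A, Bm, C#, D, E (with V from harmonic minor). Of the given chords, F#–A–C#–E = F#m7, C#–E#–G# = C#, B–D–F# = Bm and F#–A–C# = F#m are diatonic. But F#–A#–C#–E# is foreign: the diatonic i on degree 1 is F#m, whereas F#maj7 comes from F# major. It is labeled Imaj7.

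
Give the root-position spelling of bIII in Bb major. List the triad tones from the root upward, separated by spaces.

bIII is built on the lowered scale degree 3. In Bb major degree 3 is D; lowered it becomes Db. Building the major chord from the parallel minor on Db: Db–F–Ab.

Db F Ab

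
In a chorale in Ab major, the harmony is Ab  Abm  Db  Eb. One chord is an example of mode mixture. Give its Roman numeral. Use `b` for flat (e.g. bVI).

The diatonic triads in Ab major are Ab, Bbm, Cm, Db, Eb, Fm, Gdim. Ab, Db and Eb are all diatonic. Abm (Ab–Cb–Eb) is not: scale degree 1 in Ab major carries Ab (I). In Ab minor the chord on that degree is Abm, so here it functions as i, borrowed from the parallel minor.

i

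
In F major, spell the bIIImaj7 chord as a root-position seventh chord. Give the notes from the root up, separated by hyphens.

Ab-C-Eb-G

bIIImaj7 is built on the lowered scale degree 3. In F major degree 3 is A; lowered it becomes Ab. Stacking thirds in F minor on Ab gives Ab–C–Eb–G.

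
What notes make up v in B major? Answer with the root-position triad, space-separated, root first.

F# A C#

The root, F#, is scale degree 5 — the same note in B major and B minor; only the chord quality changes. Building the minor chord from the parallel minor on F#: F#–A–C#.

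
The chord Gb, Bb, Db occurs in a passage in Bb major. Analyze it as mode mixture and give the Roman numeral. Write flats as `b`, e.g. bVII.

bVI

Gb is the lowered form of scale degree 6 in Bb major (the diatonic degree 6 is G). Gb–Bb–Db is a major chord — the form found in Bb minor, not the diatonic vi (Gm). Borrowed into Bb major it is written bVI.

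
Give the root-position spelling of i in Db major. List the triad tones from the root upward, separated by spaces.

The root, Db, is scale degree 1 — the same note in Db major and Db minor; only the chord quality changes. In Db minor the chord on Db is Db–Fb–Ab.

Db Fb Ab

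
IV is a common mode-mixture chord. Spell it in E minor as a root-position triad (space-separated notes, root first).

The root, A, is scale degree 4 — the same note in E minor and E major; only the chord quality changes. In E major the chord on A is A–C#–E.

A C# E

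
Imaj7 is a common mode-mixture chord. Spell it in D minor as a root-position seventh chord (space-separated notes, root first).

The root, D, is scale degree 1 — the same note in D minor and D major; only the chord quality changes. In D major the chord on D is D–F#–A–C#.

D F# A C#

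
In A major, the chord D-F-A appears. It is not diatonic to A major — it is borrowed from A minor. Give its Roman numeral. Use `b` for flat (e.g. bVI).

D is scale degree 4 in A major. D–F–A is a minor chord — the form found in A minor, not the diatonic IV (D). Borrowed into A major it is written iv.

iv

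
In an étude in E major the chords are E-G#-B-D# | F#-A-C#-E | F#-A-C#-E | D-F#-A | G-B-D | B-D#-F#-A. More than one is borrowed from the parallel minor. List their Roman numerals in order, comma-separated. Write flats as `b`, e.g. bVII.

In E major the diatonic chords are E, F#m, G#m, A, B, C#m, D#dim. Of the given chords, E–G#–B–D# = Emaj7, F#–A–C#–E = F#m7 and B–D#–F#–A = B7 are diatonic. D–F#–A doesn't fit — on degree 7 E major would have D#dim (vii°). D is the degree-7 chord of E minor, so it is the borrowed bVII. G–B–D is not: scale degree 3 in E major carries G#m (iii). In E minor the chord on that degree is G, so here it functions as bIII, borrowed from the parallel minor.

bVII, bIII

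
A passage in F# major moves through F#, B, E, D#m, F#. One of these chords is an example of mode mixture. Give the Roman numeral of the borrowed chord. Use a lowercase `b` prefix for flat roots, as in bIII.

F# major has the diatonic set F#, G#m, A#m, B, C#, D#m, E#dim. F#, B and D#m all belong to that set. E (E–G#–B) is not: scale degree 7 in F# major carries E#dim (vii°). In F# minor the chord on that degree is E, so here it functions as bVII, borrowed from the parallel minor.

bVII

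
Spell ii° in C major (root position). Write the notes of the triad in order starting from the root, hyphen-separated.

D-F-Ab

The root, D, is scale degree 2 — the same note in C major and C minor; only the chord quality changes. In C minor the chord on D is D–F–Ab.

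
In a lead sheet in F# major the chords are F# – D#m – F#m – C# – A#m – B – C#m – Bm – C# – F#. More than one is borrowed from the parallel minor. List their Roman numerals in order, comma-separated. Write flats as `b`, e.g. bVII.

In F# major the diatonic chords are F#, G#m, A#m, B, C#, D#m, E#dim. Of the given chords, F#, D#m, C#, A#m and B are diatonic. F#m (F#–A–C#) doesn't fit — on degree 1 F# major would have F# (I). F#m is the degree-1 chord of F# minor, so it is the borrowed i. C#m (C#–E–G#) is not: scale degree 5 in F# major carries C# (V). In F# minor the chord on that degree is C#m, so here it functions as v, borrowed from the parallel minor. But Bm (B–D–F#) is foreign: the diatonic IV on degree 4 is B, whereas Bm comes from F# minor. It is labeled iv.

i, v, iv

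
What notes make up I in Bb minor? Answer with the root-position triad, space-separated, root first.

I is built on scale degree 1, which is Bb in both Bb minor and its parallel. Building the major chord from the parallel major on Bb: Bb–D–F.

Bb D F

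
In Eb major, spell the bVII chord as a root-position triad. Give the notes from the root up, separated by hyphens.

Scale degree 7 in Eb major is D. bVII uses the lowered form, Db, taken from Eb minor. Building the major chord from the parallel minor on Db: Db–F–Ab.

Db-F-Ab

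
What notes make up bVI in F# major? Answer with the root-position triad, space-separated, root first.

The root of bVI is the lowered 6th degree: D# becomes D. Stacking thirds in F# minor on D gives D–F#–A.

D F# A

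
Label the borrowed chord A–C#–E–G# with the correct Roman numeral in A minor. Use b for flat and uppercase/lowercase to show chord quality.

The root A is the diatonic 1st degree of A minor; the borrowing shows in the chord quality. Diatonically A minor has Am (i) on that degree; A–C#–E–G# is instead the major-seventh chord native to A major, so it takes the label Imaj7.

Imaj7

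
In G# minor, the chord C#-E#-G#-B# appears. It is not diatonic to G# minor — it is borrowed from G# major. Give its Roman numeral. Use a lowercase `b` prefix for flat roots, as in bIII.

IVmaj7

The root C# is the diatonic 4th degree of G# minor; the borrowing shows in the chord quality. The diatonic chord on degree 4 would be C#m (iv), but C#–E#–G#–B# is the major-seventh chord from G# major. As a borrowed chord it is labeled IVmaj7.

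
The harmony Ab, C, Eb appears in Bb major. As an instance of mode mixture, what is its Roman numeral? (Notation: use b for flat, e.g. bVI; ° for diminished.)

Ab is the lowered form of scale degree 7 in Bb major (the diatonic degree 7 is A). The diatonic chord on degree 7 would be Adim (vii°), but Ab–C–Eb is the major chord from Bb minor. As a borrowed chord it is labeled bVII.

bVII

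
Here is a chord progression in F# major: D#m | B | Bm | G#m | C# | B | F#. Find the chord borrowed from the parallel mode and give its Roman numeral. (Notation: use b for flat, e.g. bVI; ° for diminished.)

iv

F# major has the diatonic set F#, G#m, A#m, B, C#, D#m, E#dim. Of the given chords, D#m, B, G#m, C# and F# are diatonic. Bm (B–D–F#) doesn't fit — on degree 4 F# major would have B (IV). Bm is the degree-4 chord of F# minor, so it is the borrowed iv.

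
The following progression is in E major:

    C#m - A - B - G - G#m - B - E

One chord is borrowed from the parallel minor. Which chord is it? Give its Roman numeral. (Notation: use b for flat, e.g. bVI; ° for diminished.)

The diatonic triads in E major are E, F#m, G#m, A, B, C#m, D#dim. C#m, A, B, G#m and E are all diatonic. G (G–B–D) is not: scale degree 3 in E major carries G#m (iii). In E minor the chord on that degree is G, so here it functions as bIII, borrowed from the parallel minor.

bIII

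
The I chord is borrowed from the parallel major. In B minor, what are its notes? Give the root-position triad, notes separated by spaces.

B D# F#

The root, B, is scale degree 1 — the same note in B minor and B major; only the chord quality changes. Stacking thirds in B major on B gives B–D#–F#.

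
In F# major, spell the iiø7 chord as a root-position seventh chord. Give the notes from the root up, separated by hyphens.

iiø7 is built on scale degree 2, which is G# in both F# major and its parallel. Building the half-diminished-seventh chord from the parallel minor on G#: G#–B–D–F#.

G#-B-D-F#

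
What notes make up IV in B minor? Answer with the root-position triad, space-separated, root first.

IV is built on scale degree 4, which is E in both B minor and its parallel. Building the major chord from the parallel major on E: E–G#–B.

E G# B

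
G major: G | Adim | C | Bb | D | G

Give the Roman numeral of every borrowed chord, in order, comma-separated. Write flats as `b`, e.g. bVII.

G major has the diatonic set G, Am, Bm, C, D, Em, F#dim. Of the given chords, G, C and D are diatonic. Adim (A–C–Eb) is not: scale degree 2 in G major carries Am (ii). In G minor the chord on that degree is Adim, so here it functions as ii°, borrowed from the parallel minor. Bb (Bb–D–F) doesn't fit — on degree 3 G major would have Bm (iii). Bb is the degree-3 chord of G minor, so it is the borrowed bIII.

ii°, bIII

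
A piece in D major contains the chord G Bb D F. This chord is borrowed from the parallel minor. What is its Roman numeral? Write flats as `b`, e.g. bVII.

iv7

The root G is the diatonic 4th degree of D major; the borrowing shows in the chord quality. Diatonically D major has G (IV) on that degree; G–Bb–D–F is instead the minor-seventh chord native to D minor, so it takes the label iv7.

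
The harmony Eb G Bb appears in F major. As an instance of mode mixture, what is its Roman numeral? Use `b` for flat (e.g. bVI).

bVII

Eb is the lowered form of scale degree 7 in F major (the diatonic degree 7 is E). The diatonic chord on degree 7 would be Edim (vii°), but Eb–G–Bb is the major chord from F minor. As a borrowed chord it is labeled bVII.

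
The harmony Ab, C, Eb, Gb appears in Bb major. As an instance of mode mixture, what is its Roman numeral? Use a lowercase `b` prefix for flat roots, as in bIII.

Ab is the lowered form of scale degree 7 in Bb major (the diatonic degree 7 is A). Ab–C–Eb–Gb is a dominant-seventh chord — the form found in Bb minor, not the diatonic vii° (Adim). Borrowed into Bb major it is written bVII7.

bVII7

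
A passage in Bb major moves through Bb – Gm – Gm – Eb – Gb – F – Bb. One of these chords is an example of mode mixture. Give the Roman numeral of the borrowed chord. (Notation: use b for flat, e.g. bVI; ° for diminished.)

bVI

In Bb major the diatonic chords are Bb, Cm, Dm, Eb, F, Gm, Adim. Of the given chords, Bb, Gm, Eb and F are diatonic. Gb (Gb–Bb–Db) doesn't fit — on degree 6 Bb major would have Gm (vi). Gb is the degree-6 chord of Bb minor, so it is the borrowed bVI.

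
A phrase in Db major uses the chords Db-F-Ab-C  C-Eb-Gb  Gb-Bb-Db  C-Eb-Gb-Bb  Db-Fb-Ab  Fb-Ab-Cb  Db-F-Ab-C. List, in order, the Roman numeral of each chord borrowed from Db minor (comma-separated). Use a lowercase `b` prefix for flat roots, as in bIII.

In Db major the diatonic chords are Db, Ebm, Fm, Gb, Ab, Bbm, Cdim. Db–F–Ab–C = Dbmaj7, C–Eb–Gb = Cdim, Gb–Bb–Db = Gb and C–Eb–Gb–Bb = Cm7b5 all belong to that set. Db–Fb–Ab is not: scale degree 1 in Db major carries Db (I). In Db minor the chord on that degree is Dbm, so here it functions as i, borrowed from the parallel minor. But Fb–Ab–Cb is foreign: the diatonic iii on degree 3 is Fm, whereas Fb comes from Db minor. It is labeled bIII.

i, bIII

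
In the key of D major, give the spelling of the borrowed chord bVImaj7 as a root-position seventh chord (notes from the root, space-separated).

Bb D F A

bVImaj7 is built on the lowered scale degree 6. In D major degree 6 is B; lowered it becomes Bb. In D minor the chord on Bb is Bb–D–F–A.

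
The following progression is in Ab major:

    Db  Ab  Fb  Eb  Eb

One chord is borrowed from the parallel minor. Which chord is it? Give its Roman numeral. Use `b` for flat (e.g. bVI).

The diatonic triads in Ab major are Ab, Bbm, Cm, Db, Eb, Fm, Gdim. Db, Ab and Eb all belong to that set. But Fb (Fb–Ab–Cb) is foreign: the diatonic vi on degree 6 is Fm, whereas Fb comes from Ab minor. It is labeled bVI.

bVI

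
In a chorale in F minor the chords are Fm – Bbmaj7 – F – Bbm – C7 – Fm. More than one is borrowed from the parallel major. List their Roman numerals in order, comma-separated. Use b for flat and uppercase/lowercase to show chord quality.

The diatonic triads in F minor (with V from harmonic minor) are Fm, Gdim, Ab, Bbm, C, Db, Eb. Of the given chords, Fm, Bbm and C7 are diatonic. Bbmaj7 (Bb–D–F–A) doesn't fit — on degree 4 F minor would have Bbm (iv). Bbmaj7 is the degree-4 chord of F major, so it is the borrowed IVmaj7. But F (F–A–C) is foreign: the diatonic i on degree 1 is Fm, whereas F comes from F major. It is labeled I.

IVmaj7, I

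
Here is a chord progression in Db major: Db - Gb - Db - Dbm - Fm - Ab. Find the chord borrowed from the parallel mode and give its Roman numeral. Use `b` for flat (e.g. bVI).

i

The diatonic triads in Db major are Db, Ebm, Fm, Gb, Ab, Bbm, Cdim. Db, Gb, Fm and Ab all belong to that set. But Dbm (Db–Fb–Ab) is foreign: the diatonic I on degree 1 is Db, whereas Dbm comes from Db minor. It is labeled i.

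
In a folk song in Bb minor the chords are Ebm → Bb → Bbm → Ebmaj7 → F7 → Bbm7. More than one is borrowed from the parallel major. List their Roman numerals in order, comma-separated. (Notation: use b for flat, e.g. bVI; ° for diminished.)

In Bb minor (with V from harmonic minor) the diatonic chords are Bbm, Cdim, Db, Ebm, F, Gb, Ab. Ebm, Bbm, F7 and Bbm7 are all diatonic. Bb (Bb–D–F) is not: scale degree 1 in Bb minor carries Bbm (i). In Bb major the chord on that degree is Bb, so here it functions as I, borrowed from the parallel major. Ebmaj7 (Eb–G–Bb–D) doesn't fit — on degree 4 Bb minor would have Ebm (iv). Ebmaj7 is the degree-4 chord of Bb major, so it is the borrowed IVmaj7.

I, IVmaj7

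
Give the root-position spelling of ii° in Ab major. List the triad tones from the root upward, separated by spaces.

Bb Db Fb

The root, Bb, is scale degree 2 — the same note in Ab major and Ab minor; only the chord quality changes. Building the diminished chord from the parallel minor on Bb: Bb–Db–Fb.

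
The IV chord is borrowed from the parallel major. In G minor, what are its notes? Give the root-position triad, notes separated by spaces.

C E G

The root, C, is scale degree 4 — the same note in G minor and G major; only the chord quality changes. In G major the chord on C is C–E–G.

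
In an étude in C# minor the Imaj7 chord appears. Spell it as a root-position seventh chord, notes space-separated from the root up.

The root, C#, is scale degree 1 — the same note in C# minor and C# major; only the chord quality changes. In C# major the chord on C# is C#–E#–G#–B#.

C# E# G# B#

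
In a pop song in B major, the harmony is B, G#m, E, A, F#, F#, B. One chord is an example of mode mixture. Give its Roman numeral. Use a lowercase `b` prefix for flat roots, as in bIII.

bVII

The diatonic triads in B major are B, C#m, D#m, E, F#, G#m, A#dim. Of the given chords, B, G#m, E and F# are diatonic. A (A–C#–E) doesn't fit — on degree 7 B major would have A#dim (vii°). A is the degree-7 chord of B minor, so it is the borrowed bVII.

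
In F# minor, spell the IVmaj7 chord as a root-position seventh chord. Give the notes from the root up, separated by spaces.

IVmaj7 is built on scale degree 4, which is B in both F# minor and its parallel. Building the major-seventh chord from the parallel major on B: B–D#–F#–A#.

B D# F# A#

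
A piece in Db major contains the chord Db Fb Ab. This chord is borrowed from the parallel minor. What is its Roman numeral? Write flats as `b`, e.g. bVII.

Db is scale degree 1 in Db major. The diatonic chord on degree 1 would be Db (I), but Db–Fb–Ab is the minor chord from Db minor. As a borrowed chord it is labeled i.

i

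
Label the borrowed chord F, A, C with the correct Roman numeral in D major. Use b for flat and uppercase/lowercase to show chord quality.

bIII

The root F is the lowered 3rd scale degree — diatonically D major has F# there. F–A–C is a major chord — the form found in D minor, not the diatonic iii (F#m). Borrowed into D major it is written bIII.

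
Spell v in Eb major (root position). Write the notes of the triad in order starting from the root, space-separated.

Bb Db F

v is built on scale degree 5, which is Bb in both Eb major and its parallel. Building the minor chord from the parallel minor on Bb: Bb–Db–F.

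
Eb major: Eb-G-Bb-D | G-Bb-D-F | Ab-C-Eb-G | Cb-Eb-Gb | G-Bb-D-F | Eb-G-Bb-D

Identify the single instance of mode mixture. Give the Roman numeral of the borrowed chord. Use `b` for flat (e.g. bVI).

bVI

Eb major has the diatonic set Eb, Fm, Gm, Ab, Bb, Cm, Ddim. Eb–G–Bb–D = Ebmaj7, G–Bb–D–F = Gm7 and Ab–C–Eb–G = Abmaj7 are all diatonic. Cb–Eb–Gb doesn't fit — on degree 6 Eb major would have Cm (vi). Cb is the degree-6 chord of Eb minor, so it is the borrowed bVI.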